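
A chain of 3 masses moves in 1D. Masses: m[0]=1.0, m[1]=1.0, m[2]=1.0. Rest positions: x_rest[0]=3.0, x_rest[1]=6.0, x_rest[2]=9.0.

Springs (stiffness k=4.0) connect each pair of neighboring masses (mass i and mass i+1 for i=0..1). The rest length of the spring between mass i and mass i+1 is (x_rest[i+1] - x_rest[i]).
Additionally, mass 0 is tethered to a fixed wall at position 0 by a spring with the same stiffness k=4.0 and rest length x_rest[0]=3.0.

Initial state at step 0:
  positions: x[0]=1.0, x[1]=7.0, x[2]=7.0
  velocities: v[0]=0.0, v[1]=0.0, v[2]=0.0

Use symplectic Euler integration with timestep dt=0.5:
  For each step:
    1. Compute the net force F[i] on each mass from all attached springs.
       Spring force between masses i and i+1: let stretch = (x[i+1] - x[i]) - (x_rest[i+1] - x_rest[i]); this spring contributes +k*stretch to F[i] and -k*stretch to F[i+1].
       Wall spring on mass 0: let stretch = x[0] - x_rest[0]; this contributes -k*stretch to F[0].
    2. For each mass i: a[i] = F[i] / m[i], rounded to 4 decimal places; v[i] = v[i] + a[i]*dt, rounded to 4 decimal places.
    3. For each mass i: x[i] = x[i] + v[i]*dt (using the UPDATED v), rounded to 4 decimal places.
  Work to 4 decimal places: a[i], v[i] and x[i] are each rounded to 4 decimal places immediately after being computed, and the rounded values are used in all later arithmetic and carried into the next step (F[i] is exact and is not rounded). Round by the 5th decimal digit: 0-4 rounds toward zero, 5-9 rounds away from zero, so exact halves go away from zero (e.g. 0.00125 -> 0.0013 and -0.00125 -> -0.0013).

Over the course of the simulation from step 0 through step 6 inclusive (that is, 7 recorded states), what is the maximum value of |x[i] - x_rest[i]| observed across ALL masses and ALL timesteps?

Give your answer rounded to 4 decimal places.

Step 0: x=[1.0000 7.0000 7.0000] v=[0.0000 0.0000 0.0000]
Step 1: x=[6.0000 1.0000 10.0000] v=[10.0000 -12.0000 6.0000]
Step 2: x=[0.0000 9.0000 7.0000] v=[-12.0000 16.0000 -6.0000]
Step 3: x=[3.0000 6.0000 9.0000] v=[6.0000 -6.0000 4.0000]
Step 4: x=[6.0000 3.0000 11.0000] v=[6.0000 -6.0000 4.0000]
Step 5: x=[0.0000 11.0000 8.0000] v=[-12.0000 16.0000 -6.0000]
Step 6: x=[5.0000 5.0000 11.0000] v=[10.0000 -12.0000 6.0000]
Max displacement = 5.0000

Answer: 5.0000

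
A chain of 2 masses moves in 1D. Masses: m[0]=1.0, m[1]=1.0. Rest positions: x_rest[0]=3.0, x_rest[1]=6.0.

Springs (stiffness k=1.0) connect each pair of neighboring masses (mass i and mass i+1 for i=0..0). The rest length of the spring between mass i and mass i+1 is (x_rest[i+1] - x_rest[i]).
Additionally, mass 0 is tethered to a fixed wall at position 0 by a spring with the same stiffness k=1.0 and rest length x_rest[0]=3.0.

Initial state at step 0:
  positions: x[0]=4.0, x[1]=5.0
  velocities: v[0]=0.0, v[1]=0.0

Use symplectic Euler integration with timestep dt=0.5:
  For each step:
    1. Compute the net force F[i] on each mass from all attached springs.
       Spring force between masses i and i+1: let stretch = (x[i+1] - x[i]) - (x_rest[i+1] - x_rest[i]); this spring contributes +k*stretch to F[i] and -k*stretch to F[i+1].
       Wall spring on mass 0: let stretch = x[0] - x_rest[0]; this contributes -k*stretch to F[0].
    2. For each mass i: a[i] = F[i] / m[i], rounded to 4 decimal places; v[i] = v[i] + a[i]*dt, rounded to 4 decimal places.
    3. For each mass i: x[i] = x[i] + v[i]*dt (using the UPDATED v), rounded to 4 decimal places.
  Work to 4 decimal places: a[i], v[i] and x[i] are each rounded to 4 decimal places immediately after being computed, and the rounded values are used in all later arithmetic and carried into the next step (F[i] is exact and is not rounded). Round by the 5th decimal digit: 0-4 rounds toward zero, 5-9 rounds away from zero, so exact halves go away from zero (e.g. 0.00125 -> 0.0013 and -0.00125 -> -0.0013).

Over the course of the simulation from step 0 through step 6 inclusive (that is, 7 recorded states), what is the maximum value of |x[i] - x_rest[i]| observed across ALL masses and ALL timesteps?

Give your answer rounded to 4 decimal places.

Answer: 1.3281

Derivation:
Step 0: x=[4.0000 5.0000] v=[0.0000 0.0000]
Step 1: x=[3.2500 5.5000] v=[-1.5000 1.0000]
Step 2: x=[2.2500 6.1875] v=[-2.0000 1.3750]
Step 3: x=[1.6719 6.6407] v=[-1.1563 0.9063]
Step 4: x=[1.9180 6.6017] v=[0.4922 -0.0781]
Step 5: x=[2.8556 6.1417] v=[1.8751 -0.9200]
Step 6: x=[3.9008 5.6102] v=[2.0904 -1.0631]
Max displacement = 1.3281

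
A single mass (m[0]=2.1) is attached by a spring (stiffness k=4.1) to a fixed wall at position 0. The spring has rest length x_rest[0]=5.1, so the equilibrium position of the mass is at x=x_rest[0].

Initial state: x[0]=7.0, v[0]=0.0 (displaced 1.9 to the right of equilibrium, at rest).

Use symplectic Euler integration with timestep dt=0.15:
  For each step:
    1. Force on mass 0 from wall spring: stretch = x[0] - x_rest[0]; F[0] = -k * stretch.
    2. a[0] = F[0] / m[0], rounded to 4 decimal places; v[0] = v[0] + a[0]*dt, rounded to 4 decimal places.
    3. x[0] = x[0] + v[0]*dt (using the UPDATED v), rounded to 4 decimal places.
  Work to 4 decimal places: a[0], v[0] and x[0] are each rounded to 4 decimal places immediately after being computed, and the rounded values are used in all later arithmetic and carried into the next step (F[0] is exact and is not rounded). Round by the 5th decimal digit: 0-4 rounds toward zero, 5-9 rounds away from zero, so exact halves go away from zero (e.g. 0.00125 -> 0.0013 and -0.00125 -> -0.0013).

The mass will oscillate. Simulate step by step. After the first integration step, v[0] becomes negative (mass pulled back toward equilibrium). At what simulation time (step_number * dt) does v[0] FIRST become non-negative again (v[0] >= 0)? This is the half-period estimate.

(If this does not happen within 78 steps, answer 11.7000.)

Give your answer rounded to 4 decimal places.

Step 0: x=[7.0000] v=[0.0000]
Step 1: x=[6.9165] v=[-0.5564]
Step 2: x=[6.7532] v=[-1.0884]
Step 3: x=[6.5173] v=[-1.5726]
Step 4: x=[6.2191] v=[-1.9877]
Step 5: x=[5.8718] v=[-2.3154]
Step 6: x=[5.4906] v=[-2.5414]
Step 7: x=[5.0922] v=[-2.6558]
Step 8: x=[4.6942] v=[-2.6535]
Step 9: x=[4.3140] v=[-2.5347]
Step 10: x=[3.9683] v=[-2.3045]
Step 11: x=[3.6723] v=[-1.9731]
Step 12: x=[3.4391] v=[-1.5550]
Step 13: x=[3.2788] v=[-1.0686]
Step 14: x=[3.1985] v=[-0.5352]
Step 15: x=[3.2018] v=[0.0217]
First v>=0 after going negative at step 15, time=2.2500

Answer: 2.2500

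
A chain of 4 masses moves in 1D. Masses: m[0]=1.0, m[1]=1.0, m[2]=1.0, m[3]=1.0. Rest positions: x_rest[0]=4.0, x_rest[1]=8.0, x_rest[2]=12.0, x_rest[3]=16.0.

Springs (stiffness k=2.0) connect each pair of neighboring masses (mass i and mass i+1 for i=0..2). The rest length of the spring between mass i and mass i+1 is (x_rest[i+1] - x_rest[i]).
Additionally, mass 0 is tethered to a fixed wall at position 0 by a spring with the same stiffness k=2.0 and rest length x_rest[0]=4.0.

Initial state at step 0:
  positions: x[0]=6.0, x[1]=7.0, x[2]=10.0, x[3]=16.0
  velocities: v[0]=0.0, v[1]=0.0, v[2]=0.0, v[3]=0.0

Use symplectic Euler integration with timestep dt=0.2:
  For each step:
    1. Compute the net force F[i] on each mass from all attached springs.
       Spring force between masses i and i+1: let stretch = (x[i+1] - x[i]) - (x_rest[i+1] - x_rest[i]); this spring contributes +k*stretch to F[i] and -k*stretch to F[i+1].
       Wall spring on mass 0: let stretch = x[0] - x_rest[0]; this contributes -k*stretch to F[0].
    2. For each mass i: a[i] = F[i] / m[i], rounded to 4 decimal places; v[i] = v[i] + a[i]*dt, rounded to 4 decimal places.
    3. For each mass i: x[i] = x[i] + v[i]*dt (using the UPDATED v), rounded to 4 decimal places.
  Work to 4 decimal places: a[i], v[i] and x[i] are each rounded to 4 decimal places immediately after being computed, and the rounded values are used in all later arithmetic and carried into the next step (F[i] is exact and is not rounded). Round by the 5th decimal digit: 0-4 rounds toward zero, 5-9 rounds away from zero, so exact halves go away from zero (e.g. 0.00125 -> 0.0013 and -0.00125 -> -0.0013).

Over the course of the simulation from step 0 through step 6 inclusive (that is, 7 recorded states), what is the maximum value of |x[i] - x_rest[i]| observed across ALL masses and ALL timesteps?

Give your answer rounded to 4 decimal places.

Answer: 2.1780

Derivation:
Step 0: x=[6.0000 7.0000 10.0000 16.0000] v=[0.0000 0.0000 0.0000 0.0000]
Step 1: x=[5.6000 7.1600 10.2400 15.8400] v=[-2.0000 0.8000 1.2000 -0.8000]
Step 2: x=[4.8768 7.4416 10.6816 15.5520] v=[-3.6160 1.4080 2.2080 -1.4400]
Step 3: x=[3.9686 7.7772 11.2536 15.1944] v=[-4.5408 1.6781 2.8602 -1.7882]
Step 4: x=[3.0476 8.0862 11.8628 14.8415] v=[-4.6048 1.5452 3.0460 -1.7645]
Step 5: x=[2.2859 8.2943 12.4082 14.5703] v=[-3.8084 1.0404 2.7268 -1.3560]
Step 6: x=[1.8220 8.3508 12.7974 14.4461] v=[-2.3194 0.2826 1.9461 -0.6208]
Max displacement = 2.1780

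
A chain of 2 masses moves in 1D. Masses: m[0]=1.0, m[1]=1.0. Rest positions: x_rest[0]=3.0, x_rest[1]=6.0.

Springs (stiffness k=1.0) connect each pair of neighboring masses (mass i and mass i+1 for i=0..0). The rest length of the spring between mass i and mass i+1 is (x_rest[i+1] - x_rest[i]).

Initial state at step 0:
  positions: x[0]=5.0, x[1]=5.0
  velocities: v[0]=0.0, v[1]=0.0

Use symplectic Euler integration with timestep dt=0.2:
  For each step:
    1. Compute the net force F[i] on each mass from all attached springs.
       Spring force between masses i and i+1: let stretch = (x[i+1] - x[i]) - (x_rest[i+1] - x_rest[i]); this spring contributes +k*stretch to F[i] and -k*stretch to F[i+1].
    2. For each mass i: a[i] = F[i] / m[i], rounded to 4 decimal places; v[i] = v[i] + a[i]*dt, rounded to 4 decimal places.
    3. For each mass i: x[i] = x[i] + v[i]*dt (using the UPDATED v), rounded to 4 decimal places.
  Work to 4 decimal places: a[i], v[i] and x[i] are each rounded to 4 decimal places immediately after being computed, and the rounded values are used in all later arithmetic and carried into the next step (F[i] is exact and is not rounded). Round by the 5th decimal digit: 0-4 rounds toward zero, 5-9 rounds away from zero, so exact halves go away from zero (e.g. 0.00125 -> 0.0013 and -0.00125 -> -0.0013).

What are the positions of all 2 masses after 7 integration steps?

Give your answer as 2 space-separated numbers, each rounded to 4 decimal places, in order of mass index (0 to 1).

Step 0: x=[5.0000 5.0000] v=[0.0000 0.0000]
Step 1: x=[4.8800 5.1200] v=[-0.6000 0.6000]
Step 2: x=[4.6496 5.3504] v=[-1.1520 1.1520]
Step 3: x=[4.3272 5.6728] v=[-1.6118 1.6118]
Step 4: x=[3.9387 6.0613] v=[-1.9427 1.9427]
Step 5: x=[3.5151 6.4849] v=[-2.1182 2.1182]
Step 6: x=[3.0903 6.9097] v=[-2.1242 2.1242]
Step 7: x=[2.6982 7.3018] v=[-1.9603 1.9603]

Answer: 2.6982 7.3018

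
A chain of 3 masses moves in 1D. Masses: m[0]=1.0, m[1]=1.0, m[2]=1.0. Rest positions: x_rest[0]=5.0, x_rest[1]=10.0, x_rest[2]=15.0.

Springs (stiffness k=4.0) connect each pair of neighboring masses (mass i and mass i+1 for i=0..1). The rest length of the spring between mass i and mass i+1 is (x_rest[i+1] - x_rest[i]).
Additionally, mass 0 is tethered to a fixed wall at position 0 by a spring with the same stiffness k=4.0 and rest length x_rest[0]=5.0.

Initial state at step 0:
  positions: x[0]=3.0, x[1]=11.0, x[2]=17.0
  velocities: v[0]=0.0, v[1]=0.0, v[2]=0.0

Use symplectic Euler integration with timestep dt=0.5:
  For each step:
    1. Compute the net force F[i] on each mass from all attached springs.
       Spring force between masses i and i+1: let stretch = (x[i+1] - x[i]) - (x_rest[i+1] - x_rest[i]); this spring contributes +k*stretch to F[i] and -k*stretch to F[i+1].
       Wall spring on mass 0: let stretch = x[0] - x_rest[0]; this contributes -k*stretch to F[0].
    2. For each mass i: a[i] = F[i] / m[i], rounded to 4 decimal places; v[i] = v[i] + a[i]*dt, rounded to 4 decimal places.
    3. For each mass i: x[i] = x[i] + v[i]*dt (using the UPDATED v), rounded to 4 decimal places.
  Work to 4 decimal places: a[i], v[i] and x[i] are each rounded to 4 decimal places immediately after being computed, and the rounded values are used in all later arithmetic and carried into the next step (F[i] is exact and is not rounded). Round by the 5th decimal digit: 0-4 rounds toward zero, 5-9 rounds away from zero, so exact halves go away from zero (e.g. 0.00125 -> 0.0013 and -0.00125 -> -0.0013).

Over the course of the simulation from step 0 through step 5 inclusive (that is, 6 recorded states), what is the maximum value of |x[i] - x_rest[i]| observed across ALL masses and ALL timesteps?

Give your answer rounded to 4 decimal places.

Answer: 3.0000

Derivation:
Step 0: x=[3.0000 11.0000 17.0000] v=[0.0000 0.0000 0.0000]
Step 1: x=[8.0000 9.0000 16.0000] v=[10.0000 -4.0000 -2.0000]
Step 2: x=[6.0000 13.0000 13.0000] v=[-4.0000 8.0000 -6.0000]
Step 3: x=[5.0000 10.0000 15.0000] v=[-2.0000 -6.0000 4.0000]
Step 4: x=[4.0000 7.0000 17.0000] v=[-2.0000 -6.0000 4.0000]
Step 5: x=[2.0000 11.0000 14.0000] v=[-4.0000 8.0000 -6.0000]
Max displacement = 3.0000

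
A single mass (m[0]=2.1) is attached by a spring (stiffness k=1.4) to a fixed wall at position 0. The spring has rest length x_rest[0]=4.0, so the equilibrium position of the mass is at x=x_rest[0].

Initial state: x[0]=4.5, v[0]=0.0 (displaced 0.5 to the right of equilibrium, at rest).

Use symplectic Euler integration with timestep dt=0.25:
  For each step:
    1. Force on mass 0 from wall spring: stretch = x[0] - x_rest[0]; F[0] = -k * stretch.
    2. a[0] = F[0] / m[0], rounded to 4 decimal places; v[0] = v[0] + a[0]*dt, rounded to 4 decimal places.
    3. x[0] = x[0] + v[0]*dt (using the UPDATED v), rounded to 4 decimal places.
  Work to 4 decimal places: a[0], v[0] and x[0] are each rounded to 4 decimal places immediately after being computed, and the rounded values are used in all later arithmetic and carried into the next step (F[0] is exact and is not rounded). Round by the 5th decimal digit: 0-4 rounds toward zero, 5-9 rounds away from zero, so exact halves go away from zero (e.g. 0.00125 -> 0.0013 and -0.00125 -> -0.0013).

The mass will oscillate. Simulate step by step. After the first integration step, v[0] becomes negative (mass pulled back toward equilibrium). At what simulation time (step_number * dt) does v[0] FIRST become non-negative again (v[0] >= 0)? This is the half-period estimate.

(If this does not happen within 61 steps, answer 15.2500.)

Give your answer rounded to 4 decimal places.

Answer: 4.0000

Derivation:
Step 0: x=[4.5000] v=[0.0000]
Step 1: x=[4.4792] v=[-0.0833]
Step 2: x=[4.4384] v=[-0.1632]
Step 3: x=[4.3793] v=[-0.2363]
Step 4: x=[4.3044] v=[-0.2995]
Step 5: x=[4.2169] v=[-0.3502]
Step 6: x=[4.1203] v=[-0.3864]
Step 7: x=[4.0187] v=[-0.4065]
Step 8: x=[3.9163] v=[-0.4096]
Step 9: x=[3.8174] v=[-0.3957]
Step 10: x=[3.7261] v=[-0.3653]
Step 11: x=[3.6462] v=[-0.3197]
Step 12: x=[3.5810] v=[-0.2607]
Step 13: x=[3.5333] v=[-0.1909]
Step 14: x=[3.5050] v=[-0.1131]
Step 15: x=[3.4974] v=[-0.0306]
Step 16: x=[3.5107] v=[0.0532]
First v>=0 after going negative at step 16, time=4.0000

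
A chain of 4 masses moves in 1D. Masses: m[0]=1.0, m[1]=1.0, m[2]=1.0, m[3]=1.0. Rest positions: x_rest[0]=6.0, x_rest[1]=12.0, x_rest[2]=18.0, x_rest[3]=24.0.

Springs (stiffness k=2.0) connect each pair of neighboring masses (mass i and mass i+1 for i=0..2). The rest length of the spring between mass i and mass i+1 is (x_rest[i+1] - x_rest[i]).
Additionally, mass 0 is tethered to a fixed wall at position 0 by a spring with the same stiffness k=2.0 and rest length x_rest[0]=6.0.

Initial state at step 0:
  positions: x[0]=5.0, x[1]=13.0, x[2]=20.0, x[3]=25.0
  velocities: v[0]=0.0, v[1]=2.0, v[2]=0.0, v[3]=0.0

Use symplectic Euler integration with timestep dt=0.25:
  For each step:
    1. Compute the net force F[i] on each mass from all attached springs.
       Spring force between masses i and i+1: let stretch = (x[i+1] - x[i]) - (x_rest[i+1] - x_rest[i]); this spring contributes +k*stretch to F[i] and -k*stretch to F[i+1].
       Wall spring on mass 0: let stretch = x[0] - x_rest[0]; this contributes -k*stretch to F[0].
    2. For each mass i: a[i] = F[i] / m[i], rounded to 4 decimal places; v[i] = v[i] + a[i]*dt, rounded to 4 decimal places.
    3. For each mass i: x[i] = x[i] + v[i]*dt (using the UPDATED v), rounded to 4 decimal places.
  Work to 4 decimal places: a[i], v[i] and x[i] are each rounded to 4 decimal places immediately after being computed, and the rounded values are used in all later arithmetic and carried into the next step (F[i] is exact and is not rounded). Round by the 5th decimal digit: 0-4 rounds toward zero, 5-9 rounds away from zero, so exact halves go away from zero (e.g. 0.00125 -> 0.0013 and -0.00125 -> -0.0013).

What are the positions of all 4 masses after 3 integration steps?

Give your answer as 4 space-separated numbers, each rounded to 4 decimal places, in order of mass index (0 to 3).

Answer: 6.9551 13.5137 19.0156 25.5371

Derivation:
Step 0: x=[5.0000 13.0000 20.0000 25.0000] v=[0.0000 2.0000 0.0000 0.0000]
Step 1: x=[5.3750 13.3750 19.7500 25.1250] v=[1.5000 1.5000 -1.0000 0.5000]
Step 2: x=[6.0781 13.5469 19.3750 25.3281] v=[2.8125 0.6875 -1.5000 0.8125]
Step 3: x=[6.9551 13.5137 19.0156 25.5371] v=[3.5079 -0.1329 -1.4375 0.8360]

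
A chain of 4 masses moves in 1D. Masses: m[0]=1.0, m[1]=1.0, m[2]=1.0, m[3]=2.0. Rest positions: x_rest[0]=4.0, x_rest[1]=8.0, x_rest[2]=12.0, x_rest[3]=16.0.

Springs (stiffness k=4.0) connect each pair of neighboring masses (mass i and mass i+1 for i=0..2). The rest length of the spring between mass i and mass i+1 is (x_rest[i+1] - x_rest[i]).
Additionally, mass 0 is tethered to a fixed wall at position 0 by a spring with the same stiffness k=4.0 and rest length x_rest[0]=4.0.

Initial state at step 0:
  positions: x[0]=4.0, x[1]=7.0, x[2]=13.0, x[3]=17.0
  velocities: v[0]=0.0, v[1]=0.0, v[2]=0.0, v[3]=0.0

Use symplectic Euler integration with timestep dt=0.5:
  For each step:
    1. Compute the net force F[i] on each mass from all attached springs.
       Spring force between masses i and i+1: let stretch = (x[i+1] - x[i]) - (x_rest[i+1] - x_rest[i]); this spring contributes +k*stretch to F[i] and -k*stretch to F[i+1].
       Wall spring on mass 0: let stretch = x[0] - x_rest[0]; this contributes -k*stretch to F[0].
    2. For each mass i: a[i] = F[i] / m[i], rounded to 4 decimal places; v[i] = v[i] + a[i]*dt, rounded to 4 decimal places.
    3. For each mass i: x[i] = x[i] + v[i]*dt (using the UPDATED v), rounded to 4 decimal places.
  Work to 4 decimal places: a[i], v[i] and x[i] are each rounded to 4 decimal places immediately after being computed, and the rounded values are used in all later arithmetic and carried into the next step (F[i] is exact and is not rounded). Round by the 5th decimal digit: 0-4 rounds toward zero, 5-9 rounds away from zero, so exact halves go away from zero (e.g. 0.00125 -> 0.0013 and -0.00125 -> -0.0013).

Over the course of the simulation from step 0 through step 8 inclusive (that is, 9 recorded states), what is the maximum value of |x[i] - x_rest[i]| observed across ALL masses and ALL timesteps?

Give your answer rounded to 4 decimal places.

Answer: 2.0000

Derivation:
Step 0: x=[4.0000 7.0000 13.0000 17.0000] v=[0.0000 0.0000 0.0000 0.0000]
Step 1: x=[3.0000 10.0000 11.0000 17.0000] v=[-2.0000 6.0000 -4.0000 0.0000]
Step 2: x=[6.0000 7.0000 14.0000 16.0000] v=[6.0000 -6.0000 6.0000 -2.0000]
Step 3: x=[4.0000 10.0000 12.0000 16.0000] v=[-4.0000 6.0000 -4.0000 0.0000]
Step 4: x=[4.0000 9.0000 12.0000 16.0000] v=[0.0000 -2.0000 0.0000 0.0000]
Step 5: x=[5.0000 6.0000 13.0000 16.0000] v=[2.0000 -6.0000 2.0000 0.0000]
Step 6: x=[2.0000 9.0000 10.0000 16.5000] v=[-6.0000 6.0000 -6.0000 1.0000]
Step 7: x=[4.0000 6.0000 12.5000 15.7500] v=[4.0000 -6.0000 5.0000 -1.5000]
Step 8: x=[4.0000 7.5000 11.7500 15.3750] v=[0.0000 3.0000 -1.5000 -0.7500]
Max displacement = 2.0000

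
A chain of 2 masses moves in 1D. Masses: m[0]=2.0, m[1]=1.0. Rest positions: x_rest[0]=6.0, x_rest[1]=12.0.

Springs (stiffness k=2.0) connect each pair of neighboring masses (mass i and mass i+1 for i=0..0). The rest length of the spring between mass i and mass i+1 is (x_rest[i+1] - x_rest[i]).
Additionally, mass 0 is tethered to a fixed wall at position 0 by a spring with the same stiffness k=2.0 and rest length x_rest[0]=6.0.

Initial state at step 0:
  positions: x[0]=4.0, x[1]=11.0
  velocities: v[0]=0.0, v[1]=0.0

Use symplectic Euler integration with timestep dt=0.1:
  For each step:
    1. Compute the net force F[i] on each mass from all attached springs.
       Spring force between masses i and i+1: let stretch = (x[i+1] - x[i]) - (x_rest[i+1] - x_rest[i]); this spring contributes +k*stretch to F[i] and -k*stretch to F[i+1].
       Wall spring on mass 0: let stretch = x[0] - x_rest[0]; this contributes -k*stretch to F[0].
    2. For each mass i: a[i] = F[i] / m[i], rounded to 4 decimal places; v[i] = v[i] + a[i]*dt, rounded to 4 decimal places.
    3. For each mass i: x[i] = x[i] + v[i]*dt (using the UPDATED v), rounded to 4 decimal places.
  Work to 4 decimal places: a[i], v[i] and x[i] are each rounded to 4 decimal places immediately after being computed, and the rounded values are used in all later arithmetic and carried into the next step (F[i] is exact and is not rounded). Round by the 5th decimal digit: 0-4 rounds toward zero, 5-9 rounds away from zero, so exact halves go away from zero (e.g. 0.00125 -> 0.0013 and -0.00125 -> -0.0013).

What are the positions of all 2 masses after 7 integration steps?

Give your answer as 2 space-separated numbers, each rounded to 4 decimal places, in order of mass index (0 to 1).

Answer: 4.7445 10.5587

Derivation:
Step 0: x=[4.0000 11.0000] v=[0.0000 0.0000]
Step 1: x=[4.0300 10.9800] v=[0.3000 -0.2000]
Step 2: x=[4.0892 10.9410] v=[0.5920 -0.3900]
Step 3: x=[4.1760 10.8850] v=[0.8683 -0.5604]
Step 4: x=[4.2882 10.8148] v=[1.1216 -0.7022]
Step 5: x=[4.4227 10.7341] v=[1.3454 -0.8075]
Step 6: x=[4.5761 10.6471] v=[1.5343 -0.8698]
Step 7: x=[4.7445 10.5587] v=[1.6838 -0.8840]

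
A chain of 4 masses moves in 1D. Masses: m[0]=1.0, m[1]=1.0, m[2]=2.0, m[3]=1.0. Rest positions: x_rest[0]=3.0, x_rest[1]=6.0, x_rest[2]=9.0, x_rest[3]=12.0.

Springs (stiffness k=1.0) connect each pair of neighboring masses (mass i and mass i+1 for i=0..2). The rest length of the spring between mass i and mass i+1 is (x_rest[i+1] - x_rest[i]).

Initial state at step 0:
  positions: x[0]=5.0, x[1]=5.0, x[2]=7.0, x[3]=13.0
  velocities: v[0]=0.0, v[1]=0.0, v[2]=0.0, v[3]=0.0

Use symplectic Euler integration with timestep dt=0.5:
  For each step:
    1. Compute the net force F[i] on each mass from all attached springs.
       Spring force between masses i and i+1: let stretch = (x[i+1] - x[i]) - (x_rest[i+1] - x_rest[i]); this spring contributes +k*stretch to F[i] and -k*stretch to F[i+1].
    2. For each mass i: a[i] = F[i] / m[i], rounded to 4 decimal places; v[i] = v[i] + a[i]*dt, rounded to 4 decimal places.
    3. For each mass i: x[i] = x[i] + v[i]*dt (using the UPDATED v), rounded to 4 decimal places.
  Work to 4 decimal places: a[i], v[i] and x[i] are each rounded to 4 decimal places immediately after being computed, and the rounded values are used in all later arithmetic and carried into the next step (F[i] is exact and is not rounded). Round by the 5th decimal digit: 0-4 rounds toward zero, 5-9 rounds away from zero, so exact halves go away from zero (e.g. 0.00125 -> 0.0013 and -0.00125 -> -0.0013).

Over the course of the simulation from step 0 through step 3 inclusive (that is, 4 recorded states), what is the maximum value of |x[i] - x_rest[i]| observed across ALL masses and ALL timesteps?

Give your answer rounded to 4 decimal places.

Step 0: x=[5.0000 5.0000 7.0000 13.0000] v=[0.0000 0.0000 0.0000 0.0000]
Step 1: x=[4.2500 5.5000 7.5000 12.2500] v=[-1.5000 1.0000 1.0000 -1.5000]
Step 2: x=[3.0625 6.1875 8.3438 11.0625] v=[-2.3750 1.3750 1.6875 -2.3750]
Step 3: x=[1.9063 6.6329 9.2579 9.9453] v=[-2.3125 0.8907 1.8281 -2.2344]
Max displacement = 2.0547

Answer: 2.0547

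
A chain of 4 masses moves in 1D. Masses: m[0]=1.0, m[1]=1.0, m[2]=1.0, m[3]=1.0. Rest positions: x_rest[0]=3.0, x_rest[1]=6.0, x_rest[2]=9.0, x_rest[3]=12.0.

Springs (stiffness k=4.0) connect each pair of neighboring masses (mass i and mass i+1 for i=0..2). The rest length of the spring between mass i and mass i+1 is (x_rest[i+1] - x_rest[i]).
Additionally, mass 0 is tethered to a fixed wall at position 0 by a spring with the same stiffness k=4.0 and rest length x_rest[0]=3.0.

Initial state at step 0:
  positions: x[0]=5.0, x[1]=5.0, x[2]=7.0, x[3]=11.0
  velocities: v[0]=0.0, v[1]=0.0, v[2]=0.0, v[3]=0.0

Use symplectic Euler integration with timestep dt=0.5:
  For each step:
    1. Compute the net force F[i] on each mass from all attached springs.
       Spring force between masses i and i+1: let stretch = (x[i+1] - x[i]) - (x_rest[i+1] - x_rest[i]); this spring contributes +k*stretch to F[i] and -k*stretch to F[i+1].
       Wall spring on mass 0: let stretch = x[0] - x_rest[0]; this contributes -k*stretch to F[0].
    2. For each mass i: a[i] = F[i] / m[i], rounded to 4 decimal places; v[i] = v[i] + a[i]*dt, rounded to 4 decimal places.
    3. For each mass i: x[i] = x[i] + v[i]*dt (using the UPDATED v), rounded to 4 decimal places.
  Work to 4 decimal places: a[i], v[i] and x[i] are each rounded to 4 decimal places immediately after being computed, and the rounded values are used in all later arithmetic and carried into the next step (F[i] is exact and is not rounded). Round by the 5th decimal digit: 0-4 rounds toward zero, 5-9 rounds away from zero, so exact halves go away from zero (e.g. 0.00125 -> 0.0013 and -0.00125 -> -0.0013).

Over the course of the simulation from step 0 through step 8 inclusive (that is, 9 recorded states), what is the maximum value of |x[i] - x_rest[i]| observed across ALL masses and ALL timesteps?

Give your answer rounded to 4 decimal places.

Answer: 3.0000

Derivation:
Step 0: x=[5.0000 5.0000 7.0000 11.0000] v=[0.0000 0.0000 0.0000 0.0000]
Step 1: x=[0.0000 7.0000 9.0000 10.0000] v=[-10.0000 4.0000 4.0000 -2.0000]
Step 2: x=[2.0000 4.0000 10.0000 11.0000] v=[4.0000 -6.0000 2.0000 2.0000]
Step 3: x=[4.0000 5.0000 6.0000 14.0000] v=[4.0000 2.0000 -8.0000 6.0000]
Step 4: x=[3.0000 6.0000 9.0000 12.0000] v=[-2.0000 2.0000 6.0000 -4.0000]
Step 5: x=[2.0000 7.0000 12.0000 10.0000] v=[-2.0000 2.0000 6.0000 -4.0000]
Step 6: x=[4.0000 8.0000 8.0000 13.0000] v=[4.0000 2.0000 -8.0000 6.0000]
Step 7: x=[6.0000 5.0000 9.0000 14.0000] v=[4.0000 -6.0000 2.0000 2.0000]
Step 8: x=[1.0000 7.0000 11.0000 13.0000] v=[-10.0000 4.0000 4.0000 -2.0000]
Max displacement = 3.0000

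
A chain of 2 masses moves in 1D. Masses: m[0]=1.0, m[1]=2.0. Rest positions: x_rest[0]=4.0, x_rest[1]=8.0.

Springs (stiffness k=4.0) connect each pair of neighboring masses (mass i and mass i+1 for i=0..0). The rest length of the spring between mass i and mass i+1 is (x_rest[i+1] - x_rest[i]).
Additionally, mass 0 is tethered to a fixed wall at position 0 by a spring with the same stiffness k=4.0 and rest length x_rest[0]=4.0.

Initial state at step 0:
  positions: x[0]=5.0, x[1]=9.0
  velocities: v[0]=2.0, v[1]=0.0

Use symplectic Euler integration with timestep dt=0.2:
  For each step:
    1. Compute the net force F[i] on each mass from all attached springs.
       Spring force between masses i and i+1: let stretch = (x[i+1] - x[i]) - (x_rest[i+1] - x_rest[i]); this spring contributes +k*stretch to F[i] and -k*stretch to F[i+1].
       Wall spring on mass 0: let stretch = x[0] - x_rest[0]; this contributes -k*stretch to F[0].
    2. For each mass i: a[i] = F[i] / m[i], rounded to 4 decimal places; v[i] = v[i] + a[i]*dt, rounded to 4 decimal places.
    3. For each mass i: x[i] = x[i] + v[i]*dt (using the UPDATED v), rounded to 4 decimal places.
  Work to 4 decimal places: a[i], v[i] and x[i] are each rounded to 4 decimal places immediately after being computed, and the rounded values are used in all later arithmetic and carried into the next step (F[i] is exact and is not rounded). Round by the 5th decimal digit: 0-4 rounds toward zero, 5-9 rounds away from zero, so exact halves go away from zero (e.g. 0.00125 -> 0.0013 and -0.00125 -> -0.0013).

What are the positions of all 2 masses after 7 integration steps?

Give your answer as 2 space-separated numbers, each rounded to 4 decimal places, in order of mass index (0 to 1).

Step 0: x=[5.0000 9.0000] v=[2.0000 0.0000]
Step 1: x=[5.2400 9.0000] v=[1.2000 0.0000]
Step 2: x=[5.2432 9.0192] v=[0.0160 0.0960]
Step 3: x=[5.0116 9.0563] v=[-1.1578 0.1856]
Step 4: x=[4.6253 9.0898] v=[-1.9313 0.1677]
Step 5: x=[4.2133 9.0862] v=[-2.0599 -0.0181]
Step 6: x=[3.9069 9.0127] v=[-1.5322 -0.3673]
Step 7: x=[3.7923 8.8508] v=[-0.5731 -0.8096]

Answer: 3.7923 8.8508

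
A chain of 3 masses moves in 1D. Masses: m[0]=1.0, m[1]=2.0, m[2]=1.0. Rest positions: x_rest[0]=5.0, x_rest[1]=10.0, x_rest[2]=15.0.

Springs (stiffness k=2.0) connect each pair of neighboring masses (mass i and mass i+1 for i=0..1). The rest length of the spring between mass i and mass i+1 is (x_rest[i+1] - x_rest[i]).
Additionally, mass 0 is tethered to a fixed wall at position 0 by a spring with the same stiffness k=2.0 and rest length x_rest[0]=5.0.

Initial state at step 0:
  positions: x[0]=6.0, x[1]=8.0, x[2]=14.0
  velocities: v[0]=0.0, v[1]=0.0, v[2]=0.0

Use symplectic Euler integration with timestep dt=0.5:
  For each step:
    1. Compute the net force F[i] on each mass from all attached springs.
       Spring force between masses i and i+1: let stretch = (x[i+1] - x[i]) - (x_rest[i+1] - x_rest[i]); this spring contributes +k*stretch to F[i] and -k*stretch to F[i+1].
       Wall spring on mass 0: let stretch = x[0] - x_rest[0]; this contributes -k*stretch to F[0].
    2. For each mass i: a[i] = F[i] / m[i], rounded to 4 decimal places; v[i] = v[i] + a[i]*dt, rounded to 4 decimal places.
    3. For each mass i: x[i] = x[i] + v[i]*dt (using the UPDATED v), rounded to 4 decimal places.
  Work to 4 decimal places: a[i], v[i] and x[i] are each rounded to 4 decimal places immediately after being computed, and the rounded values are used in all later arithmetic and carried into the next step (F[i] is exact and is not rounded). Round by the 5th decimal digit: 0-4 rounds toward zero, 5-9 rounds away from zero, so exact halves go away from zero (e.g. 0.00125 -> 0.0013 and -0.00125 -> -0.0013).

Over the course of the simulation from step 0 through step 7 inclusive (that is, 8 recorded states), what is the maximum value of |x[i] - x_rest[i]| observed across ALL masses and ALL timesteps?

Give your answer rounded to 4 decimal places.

Step 0: x=[6.0000 8.0000 14.0000] v=[0.0000 0.0000 0.0000]
Step 1: x=[4.0000 9.0000 13.5000] v=[-4.0000 2.0000 -1.0000]
Step 2: x=[2.5000 9.8750 13.2500] v=[-3.0000 1.7500 -0.5000]
Step 3: x=[3.4375 9.7500 13.8125] v=[1.8750 -0.2500 1.1250]
Step 4: x=[5.8125 9.0625 14.8438] v=[4.7500 -1.3750 2.0625]
Step 5: x=[6.9063 9.0078 15.4844] v=[2.1875 -0.1094 1.2812]
Step 6: x=[5.5977 10.0469 15.3867] v=[-2.6173 2.0782 -0.1954]
Step 7: x=[3.7148 11.3087 15.1191] v=[-3.7658 2.5235 -0.5352]
Max displacement = 2.5000

Answer: 2.5000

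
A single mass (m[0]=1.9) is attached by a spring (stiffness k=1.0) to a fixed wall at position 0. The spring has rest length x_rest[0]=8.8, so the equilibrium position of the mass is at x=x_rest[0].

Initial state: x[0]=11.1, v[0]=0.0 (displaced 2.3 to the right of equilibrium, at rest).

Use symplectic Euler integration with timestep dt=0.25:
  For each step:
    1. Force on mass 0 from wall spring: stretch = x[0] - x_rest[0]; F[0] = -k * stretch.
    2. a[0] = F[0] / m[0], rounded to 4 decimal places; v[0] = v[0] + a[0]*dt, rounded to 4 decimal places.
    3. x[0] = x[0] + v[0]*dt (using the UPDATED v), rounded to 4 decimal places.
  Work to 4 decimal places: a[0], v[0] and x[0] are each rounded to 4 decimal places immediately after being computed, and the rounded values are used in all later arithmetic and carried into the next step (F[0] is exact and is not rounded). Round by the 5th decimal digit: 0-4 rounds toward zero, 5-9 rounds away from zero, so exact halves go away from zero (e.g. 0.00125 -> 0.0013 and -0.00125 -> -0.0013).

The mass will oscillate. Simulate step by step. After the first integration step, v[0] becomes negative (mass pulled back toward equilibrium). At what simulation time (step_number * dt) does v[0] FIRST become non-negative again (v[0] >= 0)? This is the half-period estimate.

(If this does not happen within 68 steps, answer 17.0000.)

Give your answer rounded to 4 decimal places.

Answer: 4.5000

Derivation:
Step 0: x=[11.1000] v=[0.0000]
Step 1: x=[11.0244] v=[-0.3026]
Step 2: x=[10.8756] v=[-0.5953]
Step 3: x=[10.6585] v=[-0.8684]
Step 4: x=[10.3803] v=[-1.1130]
Step 5: x=[10.0501] v=[-1.3209]
Step 6: x=[9.6788] v=[-1.4854]
Step 7: x=[9.2786] v=[-1.6010]
Step 8: x=[8.8626] v=[-1.6640]
Step 9: x=[8.4446] v=[-1.6722]
Step 10: x=[8.0383] v=[-1.6254]
Step 11: x=[7.6570] v=[-1.5252]
Step 12: x=[7.3133] v=[-1.3748]
Step 13: x=[7.0185] v=[-1.1792]
Step 14: x=[6.7823] v=[-0.9448]
Step 15: x=[6.6125] v=[-0.6793]
Step 16: x=[6.5146] v=[-0.3915]
Step 17: x=[6.4919] v=[-0.0908]
Step 18: x=[6.5451] v=[0.2129]
First v>=0 after going negative at step 18, time=4.5000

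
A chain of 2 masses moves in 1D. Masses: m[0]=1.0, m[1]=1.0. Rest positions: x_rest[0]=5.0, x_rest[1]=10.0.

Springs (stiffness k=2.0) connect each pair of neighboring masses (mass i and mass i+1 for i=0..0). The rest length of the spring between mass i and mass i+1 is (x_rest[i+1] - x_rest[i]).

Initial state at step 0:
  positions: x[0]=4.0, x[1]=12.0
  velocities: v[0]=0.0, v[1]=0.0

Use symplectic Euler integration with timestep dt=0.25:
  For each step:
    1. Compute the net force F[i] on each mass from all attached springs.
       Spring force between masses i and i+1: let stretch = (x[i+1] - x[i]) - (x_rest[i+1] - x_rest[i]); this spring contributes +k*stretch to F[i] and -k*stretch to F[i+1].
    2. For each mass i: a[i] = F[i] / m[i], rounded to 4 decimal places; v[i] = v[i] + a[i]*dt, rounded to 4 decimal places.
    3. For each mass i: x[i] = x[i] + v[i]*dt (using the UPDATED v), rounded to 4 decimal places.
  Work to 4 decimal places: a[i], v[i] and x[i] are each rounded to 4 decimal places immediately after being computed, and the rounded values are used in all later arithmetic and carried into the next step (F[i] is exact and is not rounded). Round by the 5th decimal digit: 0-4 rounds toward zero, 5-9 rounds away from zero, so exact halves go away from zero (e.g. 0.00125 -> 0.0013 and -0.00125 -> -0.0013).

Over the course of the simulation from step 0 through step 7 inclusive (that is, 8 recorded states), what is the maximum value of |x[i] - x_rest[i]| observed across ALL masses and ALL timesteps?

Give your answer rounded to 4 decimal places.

Step 0: x=[4.0000 12.0000] v=[0.0000 0.0000]
Step 1: x=[4.3750 11.6250] v=[1.5000 -1.5000]
Step 2: x=[5.0313 10.9688] v=[2.6250 -2.6250]
Step 3: x=[5.8048 10.1954] v=[3.0938 -3.0938]
Step 4: x=[6.5021 9.4981] v=[2.7891 -2.7891]
Step 5: x=[6.9489 9.0513] v=[1.7871 -1.7871]
Step 6: x=[7.0335 8.9667] v=[0.3383 -0.3383]
Step 7: x=[6.7347 9.2655] v=[-1.1951 1.1951]
Max displacement = 2.0335

Answer: 2.0335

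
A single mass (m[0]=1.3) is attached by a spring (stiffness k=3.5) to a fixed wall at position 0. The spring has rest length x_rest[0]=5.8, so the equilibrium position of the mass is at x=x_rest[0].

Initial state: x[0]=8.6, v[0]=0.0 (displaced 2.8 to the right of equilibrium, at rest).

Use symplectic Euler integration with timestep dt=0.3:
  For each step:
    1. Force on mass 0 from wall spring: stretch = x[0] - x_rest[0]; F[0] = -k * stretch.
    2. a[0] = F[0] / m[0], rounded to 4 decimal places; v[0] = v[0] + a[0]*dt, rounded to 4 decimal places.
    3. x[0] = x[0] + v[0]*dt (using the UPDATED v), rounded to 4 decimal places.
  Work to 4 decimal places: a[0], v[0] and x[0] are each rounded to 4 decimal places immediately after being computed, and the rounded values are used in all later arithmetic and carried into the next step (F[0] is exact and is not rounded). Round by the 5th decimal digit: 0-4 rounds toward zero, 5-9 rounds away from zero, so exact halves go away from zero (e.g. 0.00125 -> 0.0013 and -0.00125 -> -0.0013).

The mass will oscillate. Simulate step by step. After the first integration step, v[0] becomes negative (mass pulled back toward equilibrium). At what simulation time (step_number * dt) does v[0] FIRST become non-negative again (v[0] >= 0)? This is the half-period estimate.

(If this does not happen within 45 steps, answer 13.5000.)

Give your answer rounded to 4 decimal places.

Answer: 2.1000

Derivation:
Step 0: x=[8.6000] v=[0.0000]
Step 1: x=[7.9215] v=[-2.2616]
Step 2: x=[6.7290] v=[-3.9751]
Step 3: x=[5.3114] v=[-4.7255]
Step 4: x=[4.0121] v=[-4.3309]
Step 5: x=[3.1461] v=[-2.8868]
Step 6: x=[2.9231] v=[-0.7433]
Step 7: x=[3.3972] v=[1.5804]
First v>=0 after going negative at step 7, time=2.1000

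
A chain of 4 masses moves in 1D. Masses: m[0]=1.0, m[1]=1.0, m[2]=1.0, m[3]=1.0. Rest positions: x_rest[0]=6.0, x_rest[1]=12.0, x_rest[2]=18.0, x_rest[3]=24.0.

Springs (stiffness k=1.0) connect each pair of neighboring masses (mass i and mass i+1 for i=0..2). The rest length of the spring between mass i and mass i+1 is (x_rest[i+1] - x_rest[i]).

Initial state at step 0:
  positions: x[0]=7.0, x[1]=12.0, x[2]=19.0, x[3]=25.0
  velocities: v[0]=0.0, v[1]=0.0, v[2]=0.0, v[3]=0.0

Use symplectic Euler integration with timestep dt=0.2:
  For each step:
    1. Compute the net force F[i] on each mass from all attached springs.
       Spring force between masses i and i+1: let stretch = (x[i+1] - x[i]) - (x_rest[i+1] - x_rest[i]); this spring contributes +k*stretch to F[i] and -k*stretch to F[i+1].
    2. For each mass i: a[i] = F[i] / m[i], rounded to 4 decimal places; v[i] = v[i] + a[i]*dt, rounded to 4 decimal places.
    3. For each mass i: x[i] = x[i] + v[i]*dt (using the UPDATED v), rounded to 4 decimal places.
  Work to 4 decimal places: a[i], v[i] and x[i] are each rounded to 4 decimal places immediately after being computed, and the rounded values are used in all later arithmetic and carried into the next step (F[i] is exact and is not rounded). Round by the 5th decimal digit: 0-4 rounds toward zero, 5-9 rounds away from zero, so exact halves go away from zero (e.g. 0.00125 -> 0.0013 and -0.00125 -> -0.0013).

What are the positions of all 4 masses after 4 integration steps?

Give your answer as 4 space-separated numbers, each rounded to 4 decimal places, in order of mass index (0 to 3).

Answer: 6.6680 12.6643 18.6894 24.9782

Derivation:
Step 0: x=[7.0000 12.0000 19.0000 25.0000] v=[0.0000 0.0000 0.0000 0.0000]
Step 1: x=[6.9600 12.0800 18.9600 25.0000] v=[-0.2000 0.4000 -0.2000 0.0000]
Step 2: x=[6.8848 12.2304 18.8864 24.9984] v=[-0.3760 0.7520 -0.3680 -0.0080]
Step 3: x=[6.7834 12.4332 18.7910 24.9923] v=[-0.5069 1.0141 -0.4768 -0.0304]
Step 4: x=[6.6680 12.6643 18.6894 24.9782] v=[-0.5769 1.1557 -0.5081 -0.0707]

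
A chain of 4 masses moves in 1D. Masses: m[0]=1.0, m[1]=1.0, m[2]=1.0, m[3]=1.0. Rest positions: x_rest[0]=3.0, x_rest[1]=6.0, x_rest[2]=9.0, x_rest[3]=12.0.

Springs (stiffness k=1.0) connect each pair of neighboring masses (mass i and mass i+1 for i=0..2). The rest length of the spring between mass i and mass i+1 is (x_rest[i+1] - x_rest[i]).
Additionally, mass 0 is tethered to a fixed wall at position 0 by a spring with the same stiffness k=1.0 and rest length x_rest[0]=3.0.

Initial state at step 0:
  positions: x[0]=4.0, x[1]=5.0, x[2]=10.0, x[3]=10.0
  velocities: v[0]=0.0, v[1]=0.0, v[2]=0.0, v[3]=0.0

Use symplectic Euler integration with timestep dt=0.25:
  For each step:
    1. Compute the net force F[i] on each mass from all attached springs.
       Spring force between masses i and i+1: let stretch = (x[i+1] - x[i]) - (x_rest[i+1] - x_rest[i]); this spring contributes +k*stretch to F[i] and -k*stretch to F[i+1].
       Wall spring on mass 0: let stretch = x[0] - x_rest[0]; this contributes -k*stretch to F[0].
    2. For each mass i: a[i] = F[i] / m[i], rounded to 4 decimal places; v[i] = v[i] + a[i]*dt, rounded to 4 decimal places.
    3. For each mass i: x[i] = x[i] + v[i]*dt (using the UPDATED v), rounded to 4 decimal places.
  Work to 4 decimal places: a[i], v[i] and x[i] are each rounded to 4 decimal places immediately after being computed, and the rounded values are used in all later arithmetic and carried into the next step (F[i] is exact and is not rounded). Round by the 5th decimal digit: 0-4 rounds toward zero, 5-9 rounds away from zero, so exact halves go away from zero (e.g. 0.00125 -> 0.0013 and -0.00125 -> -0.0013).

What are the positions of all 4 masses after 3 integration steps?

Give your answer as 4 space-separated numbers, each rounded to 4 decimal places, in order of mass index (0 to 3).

Answer: 3.0616 6.2019 8.4429 10.9749

Derivation:
Step 0: x=[4.0000 5.0000 10.0000 10.0000] v=[0.0000 0.0000 0.0000 0.0000]
Step 1: x=[3.8125 5.2500 9.6875 10.1875] v=[-0.7500 1.0000 -1.2500 0.7500]
Step 2: x=[3.4766 5.6875 9.1289 10.5313] v=[-1.3438 1.7500 -2.2344 1.3750]
Step 3: x=[3.0616 6.2019 8.4429 10.9749] v=[-1.6602 2.0576 -2.7442 1.7744]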